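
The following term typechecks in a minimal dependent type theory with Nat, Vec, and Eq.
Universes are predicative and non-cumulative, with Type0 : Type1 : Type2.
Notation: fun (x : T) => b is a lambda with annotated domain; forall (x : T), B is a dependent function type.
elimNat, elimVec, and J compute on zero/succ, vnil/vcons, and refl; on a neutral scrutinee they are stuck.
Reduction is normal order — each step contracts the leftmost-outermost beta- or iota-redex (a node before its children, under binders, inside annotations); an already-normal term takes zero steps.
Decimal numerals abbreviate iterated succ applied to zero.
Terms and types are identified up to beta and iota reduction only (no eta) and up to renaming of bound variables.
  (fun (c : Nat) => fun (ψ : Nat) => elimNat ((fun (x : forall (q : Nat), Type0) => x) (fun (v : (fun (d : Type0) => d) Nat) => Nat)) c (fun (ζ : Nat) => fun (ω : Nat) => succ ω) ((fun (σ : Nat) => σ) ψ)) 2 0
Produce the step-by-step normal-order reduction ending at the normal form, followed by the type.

reduction (normal order):
  (fun (c : Nat) => fun (ψ : Nat) => elimNat ((fun (x : forall (q : Nat), Type0) => x) (fun (v : (fun (d : Type0) => d) Nat) => Nat)) c (fun (ζ : Nat) => fun (ω : Nat) => succ ω) ((fun (σ : Nat) => σ) ψ)) 2 0
  ~> (fun (c : Nat) => elimNat ((fun (ψ : forall (x : Nat), Type0) => ψ) (fun (q : (fun (v : Type0) => v) Nat) => Nat)) 2 (fun (d : Nat) => fun (ζ : Nat) => succ ζ) ((fun (ω : Nat) => ω) c)) 0
  ~> elimNat ((fun (c : forall (ψ : Nat), Type0) => c) (fun (x : (fun (q : Type0) => q) Nat) => Nat)) 2 (fun (v : Nat) => fun (d : Nat) => succ d) ((fun (ζ : Nat) => ζ) 0)
  ~> elimNat (fun (c : (fun (ψ : Type0) => ψ) Nat) => Nat) 2 (fun (x : Nat) => fun (q : Nat) => succ q) ((fun (v : Nat) => v) 0)
  ~> elimNat (fun (c : Nat) => Nat) 2 (fun (ψ : Nat) => fun (x : Nat) => succ x) ((fun (q : Nat) => q) 0)
  ~> elimNat (fun (c : Nat) => Nat) 2 (fun (ψ : Nat) => fun (x : Nat) => succ x) 0
  ~> 2
inferred type:
  Nat


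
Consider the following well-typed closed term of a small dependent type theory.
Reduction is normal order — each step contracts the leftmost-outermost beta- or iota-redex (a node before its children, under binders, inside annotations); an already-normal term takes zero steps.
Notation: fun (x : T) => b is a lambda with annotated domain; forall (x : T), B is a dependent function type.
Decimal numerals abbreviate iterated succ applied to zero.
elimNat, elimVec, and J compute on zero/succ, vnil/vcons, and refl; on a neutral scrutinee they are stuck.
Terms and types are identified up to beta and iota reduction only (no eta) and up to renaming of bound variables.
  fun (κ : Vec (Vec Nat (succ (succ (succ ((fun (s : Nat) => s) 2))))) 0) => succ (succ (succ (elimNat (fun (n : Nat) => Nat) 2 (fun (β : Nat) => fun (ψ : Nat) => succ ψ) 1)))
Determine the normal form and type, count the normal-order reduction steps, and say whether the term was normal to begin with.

resulting normal form:
  fun (κ : Vec (Vec Nat 5) 0) => 6
inferred type:
  forall (κ : Vec (Vec Nat 5) 0), Nat
steps to reach normal form (normal order): 5
term was already normal: no
first redex: a beta-redex


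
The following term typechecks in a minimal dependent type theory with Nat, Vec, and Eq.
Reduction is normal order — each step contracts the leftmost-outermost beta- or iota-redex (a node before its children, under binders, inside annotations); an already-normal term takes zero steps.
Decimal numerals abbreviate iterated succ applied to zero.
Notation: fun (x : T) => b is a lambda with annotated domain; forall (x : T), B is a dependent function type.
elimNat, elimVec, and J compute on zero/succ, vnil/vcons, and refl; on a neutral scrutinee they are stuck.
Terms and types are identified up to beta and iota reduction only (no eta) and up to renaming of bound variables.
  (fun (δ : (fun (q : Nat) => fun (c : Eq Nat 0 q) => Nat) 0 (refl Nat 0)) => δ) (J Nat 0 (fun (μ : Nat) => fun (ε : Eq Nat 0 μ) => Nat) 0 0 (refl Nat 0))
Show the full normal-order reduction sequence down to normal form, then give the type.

reduction (normal order):
  (fun (δ : (fun (q : Nat) => fun (c : Eq Nat 0 q) => Nat) 0 (refl Nat 0)) => δ) (J Nat 0 (fun (μ : Nat) => fun (ε : Eq Nat 0 μ) => Nat) 0 0 (refl Nat 0))
  ~> J Nat 0 (fun (δ : Nat) => fun (q : Eq Nat 0 δ) => Nat) 0 0 (refl Nat 0)
  ~> 0
inferred type:
  Nat


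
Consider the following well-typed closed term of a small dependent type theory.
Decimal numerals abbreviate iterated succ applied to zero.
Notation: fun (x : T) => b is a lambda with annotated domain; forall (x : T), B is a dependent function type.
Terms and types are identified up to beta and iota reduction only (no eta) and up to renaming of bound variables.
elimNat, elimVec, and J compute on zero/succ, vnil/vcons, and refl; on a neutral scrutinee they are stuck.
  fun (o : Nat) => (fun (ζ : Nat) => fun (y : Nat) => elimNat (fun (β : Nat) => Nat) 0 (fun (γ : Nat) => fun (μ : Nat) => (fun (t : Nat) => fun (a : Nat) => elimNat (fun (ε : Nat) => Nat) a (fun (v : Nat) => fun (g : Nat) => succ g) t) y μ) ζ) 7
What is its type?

inferred type:
  forall (o : Nat), forall (ζ : Nat), Nat


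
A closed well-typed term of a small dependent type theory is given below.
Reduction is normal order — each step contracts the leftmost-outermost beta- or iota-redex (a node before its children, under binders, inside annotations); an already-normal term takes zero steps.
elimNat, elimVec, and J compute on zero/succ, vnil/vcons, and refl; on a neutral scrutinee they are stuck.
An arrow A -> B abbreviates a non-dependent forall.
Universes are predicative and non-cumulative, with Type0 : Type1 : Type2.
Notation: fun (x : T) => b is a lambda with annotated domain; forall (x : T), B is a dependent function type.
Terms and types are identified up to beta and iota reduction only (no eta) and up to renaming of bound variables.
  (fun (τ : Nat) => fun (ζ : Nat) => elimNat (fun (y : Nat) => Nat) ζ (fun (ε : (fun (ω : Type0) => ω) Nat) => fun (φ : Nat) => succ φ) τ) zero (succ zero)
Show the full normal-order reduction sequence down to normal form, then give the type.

reduction (normal order):
  (fun (τ : Nat) => fun (ζ : Nat) => elimNat (fun (y : Nat) => Nat) ζ (fun (ε : (fun (ω : Type0) => ω) Nat) => fun (φ : Nat) => succ φ) τ) zero (succ zero)
  ~> (fun (τ : Nat) => elimNat (fun (ζ : Nat) => Nat) τ (fun (y : (fun (ε : Type0) => ε) Nat) => fun (ω : Nat) => succ ω) zero) (succ zero)
  ~> elimNat (fun (τ : Nat) => Nat) (succ zero) (fun (ζ : (fun (y : Type0) => y) Nat) => fun (ε : Nat) => succ ε) zero
  ~> succ zero
the term's type:
  Nat


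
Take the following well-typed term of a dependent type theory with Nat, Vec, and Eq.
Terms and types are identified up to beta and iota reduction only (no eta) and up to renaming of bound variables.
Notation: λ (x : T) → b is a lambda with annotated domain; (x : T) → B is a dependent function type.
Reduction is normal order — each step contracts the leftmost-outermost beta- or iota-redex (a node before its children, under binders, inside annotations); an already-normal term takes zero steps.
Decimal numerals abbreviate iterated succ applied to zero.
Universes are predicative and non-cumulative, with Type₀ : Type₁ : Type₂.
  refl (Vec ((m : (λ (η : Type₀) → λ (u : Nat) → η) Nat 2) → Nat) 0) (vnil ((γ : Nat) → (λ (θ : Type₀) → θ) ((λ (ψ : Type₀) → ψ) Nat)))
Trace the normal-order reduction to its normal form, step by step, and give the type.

normal-order reduction sequence:
  refl (Vec ((m : (λ (η : Type₀) → λ (u : Nat) → η) Nat 2) → Nat) 0) (vnil ((γ : Nat) → (λ (θ : Type₀) → θ) ((λ (ψ : Type₀) → ψ) Nat)))
  ~> refl (Vec ((m : (λ (η : Nat) → Nat) 2) → Nat) 0) (vnil ((u : Nat) → (λ (γ : Type₀) → γ) ((λ (θ : Type₀) → θ) Nat)))
  ~> refl (Vec ((m : Nat) → Nat) 0) (vnil ((η : Nat) → (λ (u : Type₀) → u) ((λ (γ : Type₀) → γ) Nat)))
  ~> refl (Vec ((m : Nat) → Nat) 0) (vnil ((η : Nat) → (λ (u : Type₀) → u) Nat))
  ~> refl (Vec ((m : Nat) → Nat) 0) (vnil ((η : Nat) → Nat))
type:
  Eq (Vec ((m : Nat) → Nat) 0) (vnil ((η : Nat) → Nat)) (vnil ((u : Nat) → Nat))


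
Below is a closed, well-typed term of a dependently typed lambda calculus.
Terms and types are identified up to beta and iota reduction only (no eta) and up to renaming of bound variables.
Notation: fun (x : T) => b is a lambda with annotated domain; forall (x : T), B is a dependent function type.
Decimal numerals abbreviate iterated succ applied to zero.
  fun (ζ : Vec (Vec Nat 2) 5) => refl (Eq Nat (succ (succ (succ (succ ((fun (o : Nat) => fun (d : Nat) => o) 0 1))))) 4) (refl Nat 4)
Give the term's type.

type:
  forall (ζ : Vec (Vec Nat 2) 5), Eq (Eq Nat 4 4) (refl Nat 4) (refl Nat 4)


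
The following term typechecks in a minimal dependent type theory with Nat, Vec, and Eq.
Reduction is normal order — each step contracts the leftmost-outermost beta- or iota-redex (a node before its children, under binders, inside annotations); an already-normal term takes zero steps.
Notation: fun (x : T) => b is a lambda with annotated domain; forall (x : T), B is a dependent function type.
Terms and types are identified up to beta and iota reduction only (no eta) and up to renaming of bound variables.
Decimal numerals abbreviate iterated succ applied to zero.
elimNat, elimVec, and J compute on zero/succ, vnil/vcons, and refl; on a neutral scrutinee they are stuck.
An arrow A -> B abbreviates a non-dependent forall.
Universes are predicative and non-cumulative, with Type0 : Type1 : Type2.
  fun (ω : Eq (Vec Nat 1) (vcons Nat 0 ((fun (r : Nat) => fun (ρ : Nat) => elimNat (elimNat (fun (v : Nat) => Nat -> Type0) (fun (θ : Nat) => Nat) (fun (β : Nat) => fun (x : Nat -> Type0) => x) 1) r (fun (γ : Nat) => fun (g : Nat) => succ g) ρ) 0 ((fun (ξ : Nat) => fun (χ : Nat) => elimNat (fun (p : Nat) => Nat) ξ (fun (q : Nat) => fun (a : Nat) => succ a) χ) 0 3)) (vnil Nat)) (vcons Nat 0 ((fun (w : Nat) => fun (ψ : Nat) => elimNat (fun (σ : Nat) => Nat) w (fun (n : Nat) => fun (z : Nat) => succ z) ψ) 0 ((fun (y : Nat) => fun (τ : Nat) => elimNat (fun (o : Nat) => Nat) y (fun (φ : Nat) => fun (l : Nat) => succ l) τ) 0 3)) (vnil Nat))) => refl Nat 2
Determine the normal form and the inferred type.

reduced normal form:
  fun (ω : Eq (Vec Nat 1) (vcons Nat 0 3 (vnil Nat)) (vcons Nat 0 3 (vnil Nat))) => refl Nat 2
the term's type:
  Eq (Vec Nat 1) (vcons Nat 0 3 (vnil Nat)) (vcons Nat 0 3 (vnil Nat)) -> Eq Nat 2 2
observation: 52 normal-order steps normalize the term, beginning with a beta-redex.


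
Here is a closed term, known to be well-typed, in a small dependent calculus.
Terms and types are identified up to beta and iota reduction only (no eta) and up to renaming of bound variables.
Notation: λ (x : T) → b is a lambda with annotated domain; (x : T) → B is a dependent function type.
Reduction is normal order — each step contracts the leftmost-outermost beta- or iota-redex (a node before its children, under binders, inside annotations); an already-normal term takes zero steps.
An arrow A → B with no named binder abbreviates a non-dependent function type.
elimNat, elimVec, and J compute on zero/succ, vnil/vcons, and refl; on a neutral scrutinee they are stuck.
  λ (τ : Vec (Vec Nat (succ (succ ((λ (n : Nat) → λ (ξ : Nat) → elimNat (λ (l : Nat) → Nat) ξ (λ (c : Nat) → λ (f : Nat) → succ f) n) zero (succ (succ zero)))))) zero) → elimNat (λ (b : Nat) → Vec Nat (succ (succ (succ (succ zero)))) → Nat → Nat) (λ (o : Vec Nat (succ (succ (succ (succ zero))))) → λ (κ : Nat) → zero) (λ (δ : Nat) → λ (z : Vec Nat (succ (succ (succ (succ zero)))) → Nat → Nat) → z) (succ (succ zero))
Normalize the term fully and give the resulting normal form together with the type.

reduced normal form:
  λ (τ : Vec (Vec Nat (succ (succ (succ (succ zero))))) zero) → λ (n : Vec Nat (succ (succ (succ (succ zero))))) → λ (ξ : Nat) → zero
type:
  Vec (Vec Nat (succ (succ (succ (succ zero))))) zero → Vec Nat (succ (succ (succ (succ zero)))) → Nat → Nat


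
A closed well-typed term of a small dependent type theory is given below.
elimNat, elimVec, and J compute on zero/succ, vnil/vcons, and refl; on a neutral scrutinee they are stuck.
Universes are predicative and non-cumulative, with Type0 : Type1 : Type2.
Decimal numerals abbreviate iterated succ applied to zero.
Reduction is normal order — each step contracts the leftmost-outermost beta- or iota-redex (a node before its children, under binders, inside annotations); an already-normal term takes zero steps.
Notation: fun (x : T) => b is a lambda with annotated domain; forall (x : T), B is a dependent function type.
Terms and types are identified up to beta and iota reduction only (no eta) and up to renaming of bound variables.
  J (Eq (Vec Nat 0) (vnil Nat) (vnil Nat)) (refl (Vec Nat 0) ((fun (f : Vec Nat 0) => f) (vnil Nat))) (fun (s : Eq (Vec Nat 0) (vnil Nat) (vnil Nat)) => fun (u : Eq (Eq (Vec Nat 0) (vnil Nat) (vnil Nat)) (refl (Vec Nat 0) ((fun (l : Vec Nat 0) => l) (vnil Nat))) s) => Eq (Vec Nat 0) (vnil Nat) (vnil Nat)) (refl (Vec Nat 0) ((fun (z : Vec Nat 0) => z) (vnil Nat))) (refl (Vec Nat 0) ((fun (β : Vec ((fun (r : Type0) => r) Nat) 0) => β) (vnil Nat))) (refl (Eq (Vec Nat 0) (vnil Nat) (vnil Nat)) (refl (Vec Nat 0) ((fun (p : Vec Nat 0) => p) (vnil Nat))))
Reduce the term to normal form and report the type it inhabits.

reduced normal form:
  refl (Vec Nat 0) (vnil Nat)
inferred type:
  Eq (Vec Nat 0) (vnil Nat) (vnil Nat)
observation: the leftmost-outermost redex is a J iota-redex, and normalization takes 2 steps.


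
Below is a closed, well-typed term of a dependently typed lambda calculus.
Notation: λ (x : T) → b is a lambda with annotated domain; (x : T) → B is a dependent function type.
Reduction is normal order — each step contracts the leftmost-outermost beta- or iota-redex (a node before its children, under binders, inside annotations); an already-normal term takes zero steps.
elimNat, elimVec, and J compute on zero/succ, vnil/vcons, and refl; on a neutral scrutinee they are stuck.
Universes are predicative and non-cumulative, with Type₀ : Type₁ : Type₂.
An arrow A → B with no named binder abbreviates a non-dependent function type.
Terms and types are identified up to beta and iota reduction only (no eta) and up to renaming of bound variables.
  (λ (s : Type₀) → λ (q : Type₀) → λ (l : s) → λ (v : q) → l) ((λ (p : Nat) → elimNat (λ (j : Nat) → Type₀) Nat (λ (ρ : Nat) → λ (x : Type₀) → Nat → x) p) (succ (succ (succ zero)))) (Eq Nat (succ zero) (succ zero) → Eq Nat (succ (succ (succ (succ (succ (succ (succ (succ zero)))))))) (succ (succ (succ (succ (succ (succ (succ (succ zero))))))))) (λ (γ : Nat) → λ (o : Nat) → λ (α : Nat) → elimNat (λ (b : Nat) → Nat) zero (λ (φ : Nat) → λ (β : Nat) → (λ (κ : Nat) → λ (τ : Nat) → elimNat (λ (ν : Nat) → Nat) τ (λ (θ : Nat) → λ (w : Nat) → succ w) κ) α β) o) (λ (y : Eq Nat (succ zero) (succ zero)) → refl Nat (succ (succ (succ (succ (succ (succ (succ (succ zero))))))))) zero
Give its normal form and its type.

reduced normal form:
  λ (s : Nat) → λ (q : Nat) → elimNat (λ (l : Nat) → Nat) zero (λ (v : Nat) → λ (p : Nat) → elimNat (λ (j : Nat) → Nat) p (λ (ρ : Nat) → λ (x : Nat) → succ x) q) s
type:
  Nat → Nat → Nat
observation: the first redex contracted is a beta-redex; the normal form is reached in 7 normal-order steps.


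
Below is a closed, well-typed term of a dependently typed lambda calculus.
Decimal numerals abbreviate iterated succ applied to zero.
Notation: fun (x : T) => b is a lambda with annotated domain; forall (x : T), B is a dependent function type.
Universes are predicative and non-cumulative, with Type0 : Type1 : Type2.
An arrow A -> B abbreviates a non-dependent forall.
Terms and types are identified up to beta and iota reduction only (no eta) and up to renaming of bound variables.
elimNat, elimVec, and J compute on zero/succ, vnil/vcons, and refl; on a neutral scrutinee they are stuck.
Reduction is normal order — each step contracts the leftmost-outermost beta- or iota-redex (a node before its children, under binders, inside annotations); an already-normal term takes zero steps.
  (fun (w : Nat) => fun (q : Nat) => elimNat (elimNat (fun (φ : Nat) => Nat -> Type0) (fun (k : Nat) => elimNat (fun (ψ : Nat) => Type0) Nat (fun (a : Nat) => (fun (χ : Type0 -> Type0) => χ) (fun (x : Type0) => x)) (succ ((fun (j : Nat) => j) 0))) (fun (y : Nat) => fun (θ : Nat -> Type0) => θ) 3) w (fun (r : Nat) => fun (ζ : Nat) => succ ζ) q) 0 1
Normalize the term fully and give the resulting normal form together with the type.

reduced normal form:
  1
inferred type:
  Nat


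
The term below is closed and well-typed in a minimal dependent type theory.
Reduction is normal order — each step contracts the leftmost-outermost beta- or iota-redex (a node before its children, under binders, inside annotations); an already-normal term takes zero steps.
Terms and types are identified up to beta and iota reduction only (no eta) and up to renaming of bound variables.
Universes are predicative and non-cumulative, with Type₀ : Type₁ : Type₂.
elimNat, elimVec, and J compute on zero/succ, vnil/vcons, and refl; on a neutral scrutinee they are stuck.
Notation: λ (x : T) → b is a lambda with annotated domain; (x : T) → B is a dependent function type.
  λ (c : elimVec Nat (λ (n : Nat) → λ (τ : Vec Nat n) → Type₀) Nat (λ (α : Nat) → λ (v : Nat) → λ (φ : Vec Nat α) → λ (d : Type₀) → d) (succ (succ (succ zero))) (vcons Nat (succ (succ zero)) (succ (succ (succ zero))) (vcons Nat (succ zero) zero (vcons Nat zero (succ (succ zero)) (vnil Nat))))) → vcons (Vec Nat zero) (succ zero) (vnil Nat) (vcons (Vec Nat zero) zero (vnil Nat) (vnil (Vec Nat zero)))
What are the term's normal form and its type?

resulting normal form:
  λ (c : Nat) → vcons (Vec Nat zero) (succ zero) (vnil Nat) (vcons (Vec Nat zero) zero (vnil Nat) (vnil (Vec Nat zero)))
the term's type:
  (c : Nat) → Vec (Vec Nat zero) (succ (succ zero))


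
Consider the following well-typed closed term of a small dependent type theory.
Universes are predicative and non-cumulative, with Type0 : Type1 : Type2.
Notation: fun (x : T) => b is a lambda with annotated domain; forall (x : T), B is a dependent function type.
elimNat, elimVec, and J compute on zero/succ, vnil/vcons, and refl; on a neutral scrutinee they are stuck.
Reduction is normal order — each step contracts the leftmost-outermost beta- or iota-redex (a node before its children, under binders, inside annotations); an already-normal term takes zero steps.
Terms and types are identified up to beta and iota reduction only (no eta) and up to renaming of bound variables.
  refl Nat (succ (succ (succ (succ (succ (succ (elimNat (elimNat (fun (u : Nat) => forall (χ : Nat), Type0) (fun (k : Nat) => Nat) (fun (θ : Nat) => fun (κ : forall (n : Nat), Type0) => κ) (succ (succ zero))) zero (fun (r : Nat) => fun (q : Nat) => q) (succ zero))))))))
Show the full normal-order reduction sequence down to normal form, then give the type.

normal-order reduction:
  refl Nat (succ (succ (succ (succ (succ (succ (elimNat (elimNat (fun (u : Nat) => forall (χ : Nat), Type0) (fun (k : Nat) => Nat) (fun (θ : Nat) => fun (κ : forall (n : Nat), Type0) => κ) (succ (succ zero))) zero (fun (r : Nat) => fun (q : Nat) => q) (succ zero))))))))
  ~> refl Nat (succ (succ (succ (succ (succ (succ ((fun (u : Nat) => fun (χ : Nat) => χ) zero (elimNat (elimNat (fun (k : Nat) => forall (θ : Nat), Type0) (fun (κ : Nat) => Nat) (fun (n : Nat) => fun (r : forall (q : Nat), Type0) => r) (succ (succ zero))) zero (fun (o : Nat) => fun (ν : Nat) => ν) zero))))))))
  ~> refl Nat (succ (succ (succ (succ (succ (succ ((fun (u : Nat) => u) (elimNat (elimNat (fun (χ : Nat) => forall (k : Nat), Type0) (fun (θ : Nat) => Nat) (fun (κ : Nat) => fun (n : forall (r : Nat), Type0) => n) (succ (succ zero))) zero (fun (q : Nat) => fun (o : Nat) => o) zero))))))))
  ~> refl Nat (succ (succ (succ (succ (succ (succ (elimNat (elimNat (fun (u : Nat) => forall (χ : Nat), Type0) (fun (k : Nat) => Nat) (fun (θ : Nat) => fun (κ : forall (n : Nat), Type0) => κ) (succ (succ zero))) zero (fun (r : Nat) => fun (q : Nat) => q) zero)))))))
  ~> refl Nat (succ (succ (succ (succ (succ (succ zero))))))
type:
  Eq Nat (succ (succ (succ (succ (succ (succ zero)))))) (succ (succ (succ (succ (succ (succ zero))))))


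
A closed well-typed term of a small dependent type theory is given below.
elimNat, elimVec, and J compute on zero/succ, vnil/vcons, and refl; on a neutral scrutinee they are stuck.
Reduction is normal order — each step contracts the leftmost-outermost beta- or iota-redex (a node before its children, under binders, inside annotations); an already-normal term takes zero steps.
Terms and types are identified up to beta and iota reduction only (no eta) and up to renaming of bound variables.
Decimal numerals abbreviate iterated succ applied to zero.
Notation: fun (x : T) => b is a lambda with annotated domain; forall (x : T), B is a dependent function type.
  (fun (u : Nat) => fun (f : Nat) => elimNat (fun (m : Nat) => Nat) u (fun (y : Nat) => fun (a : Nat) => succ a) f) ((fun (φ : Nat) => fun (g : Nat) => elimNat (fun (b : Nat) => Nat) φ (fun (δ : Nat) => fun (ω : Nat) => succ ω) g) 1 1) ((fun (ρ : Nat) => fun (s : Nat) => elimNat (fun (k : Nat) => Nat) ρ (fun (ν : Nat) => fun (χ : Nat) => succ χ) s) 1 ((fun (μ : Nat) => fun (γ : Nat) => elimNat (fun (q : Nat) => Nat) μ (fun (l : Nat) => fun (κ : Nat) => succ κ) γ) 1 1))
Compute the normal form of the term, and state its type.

normal form:
  5
the term's type:
  Nat


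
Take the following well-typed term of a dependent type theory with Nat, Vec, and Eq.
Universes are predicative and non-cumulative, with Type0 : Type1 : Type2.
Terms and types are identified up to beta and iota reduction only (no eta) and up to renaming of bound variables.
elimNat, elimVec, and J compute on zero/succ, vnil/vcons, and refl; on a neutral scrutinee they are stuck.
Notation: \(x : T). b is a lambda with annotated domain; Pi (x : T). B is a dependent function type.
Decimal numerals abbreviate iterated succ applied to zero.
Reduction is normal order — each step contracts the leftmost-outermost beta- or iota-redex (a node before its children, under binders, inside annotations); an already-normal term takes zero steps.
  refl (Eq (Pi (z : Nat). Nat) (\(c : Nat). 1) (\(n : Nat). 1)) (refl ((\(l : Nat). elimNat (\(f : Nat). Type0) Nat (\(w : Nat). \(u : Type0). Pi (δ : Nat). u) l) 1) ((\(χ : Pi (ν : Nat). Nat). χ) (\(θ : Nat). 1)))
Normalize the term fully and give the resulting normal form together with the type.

resulting normal form:
  refl (Eq (Pi (z : Nat). Nat) (\(c : Nat). 1) (\(n : Nat). 1)) (refl (Pi (l : Nat). Nat) (\(f : Nat). 1))
inferred type:
  Eq (Eq (Pi (z : Nat). Nat) (\(c : Nat). 1) (\(n : Nat). 1)) (refl (Pi (l : Nat). Nat) (\(f : Nat). 1)) (refl (Pi (w : Nat). Nat) (\(u : Nat). 1))


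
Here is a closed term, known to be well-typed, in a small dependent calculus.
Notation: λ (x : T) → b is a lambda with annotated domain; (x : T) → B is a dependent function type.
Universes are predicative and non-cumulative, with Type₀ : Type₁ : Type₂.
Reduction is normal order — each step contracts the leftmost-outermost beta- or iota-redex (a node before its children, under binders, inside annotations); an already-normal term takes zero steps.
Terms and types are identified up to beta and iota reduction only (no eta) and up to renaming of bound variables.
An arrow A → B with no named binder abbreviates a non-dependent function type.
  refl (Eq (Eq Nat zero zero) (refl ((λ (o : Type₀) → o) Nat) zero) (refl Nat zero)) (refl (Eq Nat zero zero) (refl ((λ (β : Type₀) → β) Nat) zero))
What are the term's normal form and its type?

normal form:
  refl (Eq (Eq Nat zero zero) (refl Nat zero) (refl Nat zero)) (refl (Eq Nat zero zero) (refl Nat zero))
the term's type:
  Eq (Eq (Eq Nat zero zero) (refl Nat zero) (refl Nat zero)) (refl (Eq Nat zero zero) (refl Nat zero)) (refl (Eq Nat zero zero) (refl Nat zero))


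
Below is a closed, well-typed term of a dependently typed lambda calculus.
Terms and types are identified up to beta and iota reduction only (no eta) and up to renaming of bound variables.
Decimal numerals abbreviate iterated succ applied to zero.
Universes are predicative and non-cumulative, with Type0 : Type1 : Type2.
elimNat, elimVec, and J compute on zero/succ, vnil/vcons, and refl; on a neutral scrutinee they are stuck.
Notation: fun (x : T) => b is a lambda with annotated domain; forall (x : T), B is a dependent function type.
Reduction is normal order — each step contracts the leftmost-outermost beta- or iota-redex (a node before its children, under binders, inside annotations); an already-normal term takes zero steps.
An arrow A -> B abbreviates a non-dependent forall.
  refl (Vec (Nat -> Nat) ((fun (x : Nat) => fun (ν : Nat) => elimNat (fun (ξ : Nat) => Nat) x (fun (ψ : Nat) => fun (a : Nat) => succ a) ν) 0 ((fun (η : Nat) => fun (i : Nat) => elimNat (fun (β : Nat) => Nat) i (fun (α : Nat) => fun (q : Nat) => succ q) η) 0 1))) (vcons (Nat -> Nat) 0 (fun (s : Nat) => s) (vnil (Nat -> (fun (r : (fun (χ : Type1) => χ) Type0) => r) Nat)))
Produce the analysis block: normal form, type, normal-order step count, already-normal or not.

reduced normal form:
  refl (Vec (Nat -> Nat) 1) (vcons (Nat -> Nat) 0 (fun (x : Nat) => x) (vnil (Nat -> Nat)))
type:
  Eq (Vec (Nat -> Nat) 1) (vcons (Nat -> Nat) 0 (fun (x : Nat) => x) (vnil (Nat -> Nat))) (vcons (Nat -> Nat) 0 (fun (ν : Nat) => ν) (vnil (Nat -> Nat)))
steps to reach normal form (normal order): 10
started in normal form: no
first contracted redex: a beta-redex


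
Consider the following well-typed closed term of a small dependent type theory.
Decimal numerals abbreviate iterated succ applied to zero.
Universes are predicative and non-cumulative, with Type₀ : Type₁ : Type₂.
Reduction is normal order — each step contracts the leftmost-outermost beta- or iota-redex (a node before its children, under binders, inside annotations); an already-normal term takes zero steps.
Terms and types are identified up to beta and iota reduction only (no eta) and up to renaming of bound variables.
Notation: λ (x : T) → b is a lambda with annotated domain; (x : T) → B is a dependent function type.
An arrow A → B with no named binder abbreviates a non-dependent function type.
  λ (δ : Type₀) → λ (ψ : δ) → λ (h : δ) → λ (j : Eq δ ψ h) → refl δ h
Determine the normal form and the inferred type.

normal form:
  λ (δ : Type₀) → λ (ψ : δ) → λ (h : δ) → λ (j : Eq δ ψ h) → refl δ h
type:
  (δ : Type₀) → (ψ : δ) → (h : δ) → Eq δ ψ h → Eq δ h h


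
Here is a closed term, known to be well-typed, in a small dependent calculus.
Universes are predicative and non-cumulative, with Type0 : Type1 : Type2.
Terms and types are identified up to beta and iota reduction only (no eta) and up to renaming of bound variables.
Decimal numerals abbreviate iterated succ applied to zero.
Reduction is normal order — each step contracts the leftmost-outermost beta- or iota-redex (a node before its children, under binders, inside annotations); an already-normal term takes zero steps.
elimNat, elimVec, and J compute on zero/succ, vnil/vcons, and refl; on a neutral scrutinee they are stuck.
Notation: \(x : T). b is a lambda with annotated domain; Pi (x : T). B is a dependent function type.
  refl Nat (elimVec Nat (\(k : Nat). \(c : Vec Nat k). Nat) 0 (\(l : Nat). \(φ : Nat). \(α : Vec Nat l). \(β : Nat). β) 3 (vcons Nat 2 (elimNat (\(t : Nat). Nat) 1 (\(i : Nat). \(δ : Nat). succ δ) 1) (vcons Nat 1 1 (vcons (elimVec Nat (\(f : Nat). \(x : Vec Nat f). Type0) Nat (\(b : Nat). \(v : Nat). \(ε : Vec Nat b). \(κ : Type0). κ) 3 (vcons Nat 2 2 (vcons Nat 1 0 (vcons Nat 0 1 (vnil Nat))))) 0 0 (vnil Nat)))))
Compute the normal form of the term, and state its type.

reduced normal form:
  refl Nat 0
inferred type:
  Eq Nat 0 0
observation: normalization takes exactly 16 steps under the normal-order strategy.


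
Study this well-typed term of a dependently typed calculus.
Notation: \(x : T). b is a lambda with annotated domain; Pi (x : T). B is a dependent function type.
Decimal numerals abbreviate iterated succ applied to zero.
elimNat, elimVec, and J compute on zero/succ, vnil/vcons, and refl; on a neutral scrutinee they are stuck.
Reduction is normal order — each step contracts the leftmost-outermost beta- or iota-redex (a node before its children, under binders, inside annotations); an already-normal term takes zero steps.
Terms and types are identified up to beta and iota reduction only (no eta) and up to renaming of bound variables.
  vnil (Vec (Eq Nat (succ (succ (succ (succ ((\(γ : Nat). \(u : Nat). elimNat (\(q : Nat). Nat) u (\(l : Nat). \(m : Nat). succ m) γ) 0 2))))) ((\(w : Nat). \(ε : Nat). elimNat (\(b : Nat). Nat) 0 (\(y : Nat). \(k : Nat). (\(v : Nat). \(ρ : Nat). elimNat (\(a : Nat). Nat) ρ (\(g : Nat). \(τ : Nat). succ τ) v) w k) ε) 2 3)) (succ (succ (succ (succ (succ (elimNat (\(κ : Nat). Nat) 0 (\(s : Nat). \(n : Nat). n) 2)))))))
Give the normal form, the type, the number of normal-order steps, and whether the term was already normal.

normal form:
  vnil (Vec (Eq Nat 6 6) 5)
type:
  Vec (Vec (Eq Nat 6 6) 5) 0
normal-order step count: 49
already normal: no
first contracted redex: a beta-redex


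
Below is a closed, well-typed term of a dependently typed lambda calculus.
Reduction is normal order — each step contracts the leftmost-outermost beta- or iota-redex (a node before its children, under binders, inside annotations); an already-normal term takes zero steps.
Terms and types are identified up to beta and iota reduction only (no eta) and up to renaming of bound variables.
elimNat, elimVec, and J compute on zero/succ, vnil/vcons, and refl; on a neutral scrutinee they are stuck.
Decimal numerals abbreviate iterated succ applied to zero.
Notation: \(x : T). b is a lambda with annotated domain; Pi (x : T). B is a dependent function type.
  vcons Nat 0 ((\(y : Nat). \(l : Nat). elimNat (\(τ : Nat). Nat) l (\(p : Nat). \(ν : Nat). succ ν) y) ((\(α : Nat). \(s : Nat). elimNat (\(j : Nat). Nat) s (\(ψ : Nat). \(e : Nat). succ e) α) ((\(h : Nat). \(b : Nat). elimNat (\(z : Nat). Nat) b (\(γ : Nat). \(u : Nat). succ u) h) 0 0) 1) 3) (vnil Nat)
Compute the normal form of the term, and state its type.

reduced normal form:
  vcons Nat 0 4 (vnil Nat)
the term's type:
  Vec Nat 1
observation: the first redex contracted is a beta-redex; the normal form is reached in 12 normal-order steps.


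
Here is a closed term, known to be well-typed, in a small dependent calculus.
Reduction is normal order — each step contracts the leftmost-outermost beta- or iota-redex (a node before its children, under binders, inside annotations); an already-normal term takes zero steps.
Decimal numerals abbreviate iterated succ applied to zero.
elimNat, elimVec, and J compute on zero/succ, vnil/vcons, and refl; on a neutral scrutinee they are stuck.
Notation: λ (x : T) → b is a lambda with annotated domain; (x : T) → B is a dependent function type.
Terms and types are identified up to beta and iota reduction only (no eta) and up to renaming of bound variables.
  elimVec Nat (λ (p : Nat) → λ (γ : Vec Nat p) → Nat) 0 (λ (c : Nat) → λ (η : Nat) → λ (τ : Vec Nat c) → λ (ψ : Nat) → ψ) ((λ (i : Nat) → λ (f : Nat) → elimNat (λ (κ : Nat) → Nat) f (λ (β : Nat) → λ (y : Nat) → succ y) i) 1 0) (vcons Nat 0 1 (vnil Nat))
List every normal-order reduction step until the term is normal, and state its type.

normal-order reduction sequence:
  elimVec Nat (λ (p : Nat) → λ (γ : Vec Nat p) → Nat) 0 (λ (c : Nat) → λ (η : Nat) → λ (τ : Vec Nat c) → λ (ψ : Nat) → ψ) ((λ (i : Nat) → λ (f : Nat) → elimNat (λ (κ : Nat) → Nat) f (λ (β : Nat) → λ (y : Nat) → succ y) i) 1 0) (vcons Nat 0 1 (vnil Nat))
  ~> (λ (p : Nat) → λ (γ : Nat) → λ (c : Vec Nat p) → λ (η : Nat) → η) 0 1 (vnil Nat) (elimVec Nat (λ (τ : Nat) → λ (ψ : Vec Nat τ) → Nat) 0 (λ (i : Nat) → λ (f : Nat) → λ (κ : Vec Nat i) → λ (β : Nat) → β) 0 (vnil Nat))
  ~> (λ (p : Nat) → λ (γ : Vec Nat 0) → λ (c : Nat) → c) 1 (vnil Nat) (elimVec Nat (λ (η : Nat) → λ (τ : Vec Nat η) → Nat) 0 (λ (ψ : Nat) → λ (i : Nat) → λ (f : Vec Nat ψ) → λ (κ : Nat) → κ) 0 (vnil Nat))
  ~> (λ (p : Vec Nat 0) → λ (γ : Nat) → γ) (vnil Nat) (elimVec Nat (λ (c : Nat) → λ (η : Vec Nat c) → Nat) 0 (λ (τ : Nat) → λ (ψ : Nat) → λ (i : Vec Nat τ) → λ (f : Nat) → f) 0 (vnil Nat))
  ~> (λ (p : Nat) → p) (elimVec Nat (λ (γ : Nat) → λ (c : Vec Nat γ) → Nat) 0 (λ (η : Nat) → λ (τ : Nat) → λ (ψ : Vec Nat η) → λ (i : Nat) → i) 0 (vnil Nat))
  ~> elimVec Nat (λ (p : Nat) → λ (γ : Vec Nat p) → Nat) 0 (λ (c : Nat) → λ (η : Nat) → λ (τ : Vec Nat c) → λ (ψ : Nat) → ψ) 0 (vnil Nat)
  ~> 0
inferred type:
  Nat


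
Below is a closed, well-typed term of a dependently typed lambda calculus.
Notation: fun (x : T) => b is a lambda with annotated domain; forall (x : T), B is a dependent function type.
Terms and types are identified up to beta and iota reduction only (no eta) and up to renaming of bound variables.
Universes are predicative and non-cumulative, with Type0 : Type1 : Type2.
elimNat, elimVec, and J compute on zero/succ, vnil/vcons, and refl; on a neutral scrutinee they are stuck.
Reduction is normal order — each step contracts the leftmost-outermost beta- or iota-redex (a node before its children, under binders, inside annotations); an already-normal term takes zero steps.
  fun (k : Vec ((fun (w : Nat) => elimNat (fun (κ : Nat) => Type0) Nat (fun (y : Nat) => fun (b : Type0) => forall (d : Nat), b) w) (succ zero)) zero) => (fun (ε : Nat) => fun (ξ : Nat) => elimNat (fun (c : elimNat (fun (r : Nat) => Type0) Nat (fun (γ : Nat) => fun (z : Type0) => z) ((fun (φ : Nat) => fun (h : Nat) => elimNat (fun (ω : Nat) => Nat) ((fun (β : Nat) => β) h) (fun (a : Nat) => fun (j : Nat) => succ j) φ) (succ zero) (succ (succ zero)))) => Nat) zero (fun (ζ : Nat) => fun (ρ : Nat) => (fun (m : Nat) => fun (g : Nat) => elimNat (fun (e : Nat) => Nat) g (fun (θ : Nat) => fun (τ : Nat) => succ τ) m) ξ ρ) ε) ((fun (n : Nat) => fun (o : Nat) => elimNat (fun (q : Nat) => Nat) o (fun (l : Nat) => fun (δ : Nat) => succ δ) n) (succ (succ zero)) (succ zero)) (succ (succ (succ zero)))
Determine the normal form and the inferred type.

reduced normal form:
  fun (k : Vec (forall (w : Nat), Nat) zero) => succ (succ (succ (succ (succ (succ (succ (succ (succ zero))))))))
inferred type:
  forall (k : Vec (forall (w : Nat), Nat) zero), Nat


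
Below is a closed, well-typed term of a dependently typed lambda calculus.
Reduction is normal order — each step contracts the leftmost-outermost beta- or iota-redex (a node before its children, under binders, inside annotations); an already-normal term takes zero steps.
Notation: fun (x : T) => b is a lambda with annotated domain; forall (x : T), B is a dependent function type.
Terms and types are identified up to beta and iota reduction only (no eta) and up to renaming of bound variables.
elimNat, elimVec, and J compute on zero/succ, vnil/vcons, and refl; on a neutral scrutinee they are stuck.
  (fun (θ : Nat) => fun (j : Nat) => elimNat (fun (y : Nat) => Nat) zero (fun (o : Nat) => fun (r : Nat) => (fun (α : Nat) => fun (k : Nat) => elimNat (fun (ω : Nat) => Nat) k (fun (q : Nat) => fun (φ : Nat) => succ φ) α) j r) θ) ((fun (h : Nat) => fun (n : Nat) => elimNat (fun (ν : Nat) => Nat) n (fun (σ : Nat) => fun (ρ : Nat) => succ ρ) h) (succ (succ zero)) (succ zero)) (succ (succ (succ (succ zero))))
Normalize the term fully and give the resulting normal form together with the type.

normal form:
  succ (succ (succ (succ (succ (succ (succ (succ (succ (succ (succ (succ zero)))))))))))
type:
  Nat


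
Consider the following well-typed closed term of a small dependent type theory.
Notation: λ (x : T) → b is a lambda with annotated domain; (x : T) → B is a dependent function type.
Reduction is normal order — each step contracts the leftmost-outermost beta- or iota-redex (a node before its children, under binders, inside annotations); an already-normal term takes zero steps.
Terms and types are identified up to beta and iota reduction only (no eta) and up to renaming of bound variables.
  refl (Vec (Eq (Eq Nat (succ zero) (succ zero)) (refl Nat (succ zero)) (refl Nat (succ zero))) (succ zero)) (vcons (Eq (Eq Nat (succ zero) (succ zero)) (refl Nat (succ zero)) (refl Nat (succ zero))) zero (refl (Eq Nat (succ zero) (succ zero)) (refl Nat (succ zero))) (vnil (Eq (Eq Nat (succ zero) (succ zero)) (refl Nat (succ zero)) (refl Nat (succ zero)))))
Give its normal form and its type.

resulting normal form:
  refl (Vec (Eq (Eq Nat (succ zero) (succ zero)) (refl Nat (succ zero)) (refl Nat (succ zero))) (succ zero)) (vcons (Eq (Eq Nat (succ zero) (succ zero)) (refl Nat (succ zero)) (refl Nat (succ zero))) zero (refl (Eq Nat (succ zero) (succ zero)) (refl Nat (succ zero))) (vnil (Eq (Eq Nat (succ zero) (succ zero)) (refl Nat (succ zero)) (refl Nat (succ zero)))))
type:
  Eq (Vec (Eq (Eq Nat (succ zero) (succ zero)) (refl Nat (succ zero)) (refl Nat (succ zero))) (succ zero)) (vcons (Eq (Eq Nat (succ zero) (succ zero)) (refl Nat (succ zero)) (refl Nat (succ zero))) zero (refl (Eq Nat (succ zero) (succ zero)) (refl Nat (succ zero))) (vnil (Eq (Eq Nat (succ zero) (succ zero)) (refl Nat (succ zero)) (refl Nat (succ zero))))) (vcons (Eq (Eq Nat (succ zero) (succ zero)) (refl Nat (succ zero)) (refl Nat (succ zero))) zero (refl (Eq Nat (succ zero) (succ zero)) (refl Nat (succ zero))) (vnil (Eq (Eq Nat (succ zero) (succ zero)) (refl Nat (succ zero)) (refl Nat (succ zero)))))
observation: the term is already in normal form.


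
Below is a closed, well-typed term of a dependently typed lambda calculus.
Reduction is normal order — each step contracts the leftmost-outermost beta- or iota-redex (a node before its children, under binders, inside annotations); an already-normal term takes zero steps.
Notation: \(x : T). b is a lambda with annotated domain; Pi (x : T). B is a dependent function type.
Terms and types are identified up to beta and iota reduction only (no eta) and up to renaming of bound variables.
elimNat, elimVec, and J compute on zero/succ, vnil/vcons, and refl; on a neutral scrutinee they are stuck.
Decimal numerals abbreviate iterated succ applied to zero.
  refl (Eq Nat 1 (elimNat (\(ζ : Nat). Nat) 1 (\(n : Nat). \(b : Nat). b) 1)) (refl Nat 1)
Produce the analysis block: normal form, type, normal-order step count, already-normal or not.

resulting normal form:
  refl (Eq Nat 1 1) (refl Nat 1)
inferred type:
  Eq (Eq Nat 1 1) (refl Nat 1) (refl Nat 1)
reduction steps (normal order): 4
term was already normal: no
first contracted redex: an elimNat iota-redex


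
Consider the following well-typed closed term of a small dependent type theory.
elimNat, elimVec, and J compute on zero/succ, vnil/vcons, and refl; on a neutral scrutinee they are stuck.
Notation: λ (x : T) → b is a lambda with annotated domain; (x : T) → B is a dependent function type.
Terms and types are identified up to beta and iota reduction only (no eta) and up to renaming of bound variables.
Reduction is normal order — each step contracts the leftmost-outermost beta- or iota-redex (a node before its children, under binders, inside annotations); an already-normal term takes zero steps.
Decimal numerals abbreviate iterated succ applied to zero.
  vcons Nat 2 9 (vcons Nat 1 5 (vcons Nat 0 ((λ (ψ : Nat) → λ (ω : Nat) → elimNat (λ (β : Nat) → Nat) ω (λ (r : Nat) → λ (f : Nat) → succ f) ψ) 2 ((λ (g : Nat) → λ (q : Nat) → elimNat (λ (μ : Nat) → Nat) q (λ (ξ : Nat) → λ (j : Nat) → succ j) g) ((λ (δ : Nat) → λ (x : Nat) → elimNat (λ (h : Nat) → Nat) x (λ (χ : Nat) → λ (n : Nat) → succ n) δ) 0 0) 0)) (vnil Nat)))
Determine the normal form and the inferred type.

resulting normal form:
  vcons Nat 2 9 (vcons Nat 1 5 (vcons Nat 0 2 (vnil Nat)))
type:
  Vec Nat 3
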